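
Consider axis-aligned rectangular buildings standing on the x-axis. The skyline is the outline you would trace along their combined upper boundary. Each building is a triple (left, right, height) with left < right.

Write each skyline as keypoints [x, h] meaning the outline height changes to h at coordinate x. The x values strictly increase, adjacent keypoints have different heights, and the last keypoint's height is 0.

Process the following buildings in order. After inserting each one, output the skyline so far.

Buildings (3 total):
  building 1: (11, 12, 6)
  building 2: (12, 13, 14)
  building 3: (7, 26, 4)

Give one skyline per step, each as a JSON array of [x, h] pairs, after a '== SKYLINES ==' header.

== SKYLINES ==
[[11,6],[12,0]]
[[11,6],[12,14],[13,0]]
[[7,4],[11,6],[12,14],[13,4],[26,0]]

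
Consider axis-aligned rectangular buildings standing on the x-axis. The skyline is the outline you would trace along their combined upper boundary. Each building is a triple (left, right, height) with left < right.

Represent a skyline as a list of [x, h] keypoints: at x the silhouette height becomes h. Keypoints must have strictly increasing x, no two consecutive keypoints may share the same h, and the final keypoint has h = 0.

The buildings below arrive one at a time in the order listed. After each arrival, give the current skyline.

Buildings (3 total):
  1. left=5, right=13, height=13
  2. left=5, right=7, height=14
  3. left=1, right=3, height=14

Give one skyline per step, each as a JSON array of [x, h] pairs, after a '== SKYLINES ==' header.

== SKYLINES ==
[[5,13],[13,0]]
[[5,14],[7,13],[13,0]]
[[1,14],[3,0],[5,14],[7,13],[13,0]]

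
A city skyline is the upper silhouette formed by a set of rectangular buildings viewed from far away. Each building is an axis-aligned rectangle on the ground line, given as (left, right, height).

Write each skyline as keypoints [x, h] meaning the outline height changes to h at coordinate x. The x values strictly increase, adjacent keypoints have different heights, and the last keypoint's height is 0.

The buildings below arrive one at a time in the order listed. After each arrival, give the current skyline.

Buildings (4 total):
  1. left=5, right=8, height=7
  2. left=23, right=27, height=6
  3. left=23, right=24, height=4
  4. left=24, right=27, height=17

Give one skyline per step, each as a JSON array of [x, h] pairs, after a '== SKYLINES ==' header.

== SKYLINES ==
[[5,7],[8,0]]
[[5,7],[8,0],[23,6],[27,0]]
[[5,7],[8,0],[23,6],[27,0]]
[[5,7],[8,0],[23,6],[24,17],[27,0]]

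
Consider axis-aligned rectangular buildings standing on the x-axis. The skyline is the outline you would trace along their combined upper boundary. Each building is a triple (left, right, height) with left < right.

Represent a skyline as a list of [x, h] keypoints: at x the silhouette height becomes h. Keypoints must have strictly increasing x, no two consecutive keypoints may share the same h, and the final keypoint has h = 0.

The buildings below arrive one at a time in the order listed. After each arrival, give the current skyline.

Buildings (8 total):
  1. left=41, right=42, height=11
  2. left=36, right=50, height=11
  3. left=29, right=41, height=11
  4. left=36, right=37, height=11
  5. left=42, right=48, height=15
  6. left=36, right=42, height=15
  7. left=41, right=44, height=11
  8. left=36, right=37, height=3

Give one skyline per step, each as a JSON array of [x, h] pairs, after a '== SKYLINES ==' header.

== SKYLINES ==
[[41,11],[42,0]]
[[36,11],[50,0]]
[[29,11],[50,0]]
[[29,11],[50,0]]
[[29,11],[42,15],[48,11],[50,0]]
[[29,11],[36,15],[48,11],[50,0]]
[[29,11],[36,15],[48,11],[50,0]]
[[29,11],[36,15],[48,11],[50,0]]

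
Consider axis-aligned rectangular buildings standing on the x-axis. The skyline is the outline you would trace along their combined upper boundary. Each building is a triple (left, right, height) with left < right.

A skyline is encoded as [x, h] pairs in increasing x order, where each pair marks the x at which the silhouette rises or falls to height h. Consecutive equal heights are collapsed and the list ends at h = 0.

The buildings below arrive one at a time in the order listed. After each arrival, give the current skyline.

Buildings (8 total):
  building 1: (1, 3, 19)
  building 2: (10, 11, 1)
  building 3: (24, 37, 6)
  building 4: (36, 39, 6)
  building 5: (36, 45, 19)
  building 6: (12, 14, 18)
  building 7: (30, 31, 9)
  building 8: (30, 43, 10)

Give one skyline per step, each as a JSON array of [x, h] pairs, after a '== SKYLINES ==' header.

== SKYLINES ==
[[1,19],[3,0]]
[[1,19],[3,0],[10,1],[11,0]]
[[1,19],[3,0],[10,1],[11,0],[24,6],[37,0]]
[[1,19],[3,0],[10,1],[11,0],[24,6],[39,0]]
[[1,19],[3,0],[10,1],[11,0],[24,6],[36,19],[45,0]]
[[1,19],[3,0],[10,1],[11,0],[12,18],[14,0],[24,6],[36,19],[45,0]]
[[1,19],[3,0],[10,1],[11,0],[12,18],[14,0],[24,6],[30,9],[31,6],[36,19],[45,0]]
[[1,19],[3,0],[10,1],[11,0],[12,18],[14,0],[24,6],[30,10],[36,19],[45,0]]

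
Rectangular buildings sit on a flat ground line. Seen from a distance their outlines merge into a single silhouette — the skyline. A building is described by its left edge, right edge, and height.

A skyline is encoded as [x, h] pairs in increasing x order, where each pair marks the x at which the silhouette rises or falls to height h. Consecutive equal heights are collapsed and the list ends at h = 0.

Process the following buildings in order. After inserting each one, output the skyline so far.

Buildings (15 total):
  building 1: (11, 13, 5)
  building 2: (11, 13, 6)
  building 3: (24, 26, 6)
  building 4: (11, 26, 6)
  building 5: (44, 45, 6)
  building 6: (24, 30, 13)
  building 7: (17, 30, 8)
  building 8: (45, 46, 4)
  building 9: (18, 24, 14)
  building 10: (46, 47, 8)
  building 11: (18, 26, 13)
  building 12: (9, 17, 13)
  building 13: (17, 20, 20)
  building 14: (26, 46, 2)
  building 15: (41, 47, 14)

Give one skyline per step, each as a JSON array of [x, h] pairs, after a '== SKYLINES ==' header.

== SKYLINES ==
[[11,5],[13,0]]
[[11,6],[13,0]]
[[11,6],[13,0],[24,6],[26,0]]
[[11,6],[26,0]]
[[11,6],[26,0],[44,6],[45,0]]
[[11,6],[24,13],[30,0],[44,6],[45,0]]
[[11,6],[17,8],[24,13],[30,0],[44,6],[45,0]]
[[11,6],[17,8],[24,13],[30,0],[44,6],[45,4],[46,0]]
[[11,6],[17,8],[18,14],[24,13],[30,0],[44,6],[45,4],[46,0]]
[[11,6],[17,8],[18,14],[24,13],[30,0],[44,6],[45,4],[46,8],[47,0]]
[[11,6],[17,8],[18,14],[24,13],[30,0],[44,6],[45,4],[46,8],[47,0]]
[[9,13],[17,8],[18,14],[24,13],[30,0],[44,6],[45,4],[46,8],[47,0]]
[[9,13],[17,20],[20,14],[24,13],[30,0],[44,6],[45,4],[46,8],[47,0]]
[[9,13],[17,20],[20,14],[24,13],[30,2],[44,6],[45,4],[46,8],[47,0]]
[[9,13],[17,20],[20,14],[24,13],[30,2],[41,14],[47,0]]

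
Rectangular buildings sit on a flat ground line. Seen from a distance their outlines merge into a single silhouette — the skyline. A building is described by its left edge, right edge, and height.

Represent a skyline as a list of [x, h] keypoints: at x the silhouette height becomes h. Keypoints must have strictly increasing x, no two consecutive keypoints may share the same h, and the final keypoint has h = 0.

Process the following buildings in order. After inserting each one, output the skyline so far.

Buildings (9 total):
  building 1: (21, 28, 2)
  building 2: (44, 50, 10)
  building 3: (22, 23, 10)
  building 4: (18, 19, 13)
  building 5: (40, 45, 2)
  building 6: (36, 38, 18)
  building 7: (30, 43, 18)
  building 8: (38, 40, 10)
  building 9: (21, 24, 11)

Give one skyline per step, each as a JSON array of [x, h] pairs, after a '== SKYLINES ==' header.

== SKYLINES ==
[[21,2],[28,0]]
[[21,2],[28,0],[44,10],[50,0]]
[[21,2],[22,10],[23,2],[28,0],[44,10],[50,0]]
[[18,13],[19,0],[21,2],[22,10],[23,2],[28,0],[44,10],[50,0]]
[[18,13],[19,0],[21,2],[22,10],[23,2],[28,0],[40,2],[44,10],[50,0]]
[[18,13],[19,0],[21,2],[22,10],[23,2],[28,0],[36,18],[38,0],[40,2],[44,10],[50,0]]
[[18,13],[19,0],[21,2],[22,10],[23,2],[28,0],[30,18],[43,2],[44,10],[50,0]]
[[18,13],[19,0],[21,2],[22,10],[23,2],[28,0],[30,18],[43,2],[44,10],[50,0]]
[[18,13],[19,0],[21,11],[24,2],[28,0],[30,18],[43,2],[44,10],[50,0]]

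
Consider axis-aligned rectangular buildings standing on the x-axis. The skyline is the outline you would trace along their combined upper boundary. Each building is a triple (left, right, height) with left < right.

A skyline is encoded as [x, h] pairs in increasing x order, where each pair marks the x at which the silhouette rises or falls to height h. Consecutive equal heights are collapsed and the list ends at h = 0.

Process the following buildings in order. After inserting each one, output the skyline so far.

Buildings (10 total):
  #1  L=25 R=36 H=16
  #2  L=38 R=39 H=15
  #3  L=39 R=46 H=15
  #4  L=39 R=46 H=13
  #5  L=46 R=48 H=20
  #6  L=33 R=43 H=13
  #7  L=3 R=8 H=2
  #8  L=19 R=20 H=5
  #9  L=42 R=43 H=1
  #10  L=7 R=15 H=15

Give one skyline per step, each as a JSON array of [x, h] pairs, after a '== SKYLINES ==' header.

== SKYLINES ==
[[25,16],[36,0]]
[[25,16],[36,0],[38,15],[39,0]]
[[25,16],[36,0],[38,15],[46,0]]
[[25,16],[36,0],[38,15],[46,0]]
[[25,16],[36,0],[38,15],[46,20],[48,0]]
[[25,16],[36,13],[38,15],[46,20],[48,0]]
[[3,2],[8,0],[25,16],[36,13],[38,15],[46,20],[48,0]]
[[3,2],[8,0],[19,5],[20,0],[25,16],[36,13],[38,15],[46,20],[48,0]]
[[3,2],[8,0],[19,5],[20,0],[25,16],[36,13],[38,15],[46,20],[48,0]]
[[3,2],[7,15],[15,0],[19,5],[20,0],[25,16],[36,13],[38,15],[46,20],[48,0]]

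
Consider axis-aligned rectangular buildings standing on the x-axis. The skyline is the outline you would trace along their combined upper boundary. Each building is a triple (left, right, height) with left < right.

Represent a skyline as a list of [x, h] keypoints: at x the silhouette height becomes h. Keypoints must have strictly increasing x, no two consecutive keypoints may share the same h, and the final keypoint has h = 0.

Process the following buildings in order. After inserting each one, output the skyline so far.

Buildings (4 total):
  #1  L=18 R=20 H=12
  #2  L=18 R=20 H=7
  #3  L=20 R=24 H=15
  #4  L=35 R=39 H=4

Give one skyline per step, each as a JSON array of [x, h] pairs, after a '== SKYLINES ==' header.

== SKYLINES ==
[[18,12],[20,0]]
[[18,12],[20,0]]
[[18,12],[20,15],[24,0]]
[[18,12],[20,15],[24,0],[35,4],[39,0]]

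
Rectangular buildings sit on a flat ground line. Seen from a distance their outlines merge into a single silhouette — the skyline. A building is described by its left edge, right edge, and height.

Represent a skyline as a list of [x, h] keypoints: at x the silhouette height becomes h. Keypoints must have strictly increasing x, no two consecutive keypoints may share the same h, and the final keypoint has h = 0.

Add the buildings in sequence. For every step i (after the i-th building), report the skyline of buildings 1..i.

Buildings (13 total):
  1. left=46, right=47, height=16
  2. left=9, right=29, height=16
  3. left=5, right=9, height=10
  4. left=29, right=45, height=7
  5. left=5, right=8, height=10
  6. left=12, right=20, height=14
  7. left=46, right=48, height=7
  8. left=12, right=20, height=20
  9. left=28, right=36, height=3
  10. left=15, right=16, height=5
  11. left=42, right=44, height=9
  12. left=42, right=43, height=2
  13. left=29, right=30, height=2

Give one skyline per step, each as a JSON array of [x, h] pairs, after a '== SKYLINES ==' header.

== SKYLINES ==
[[46,16],[47,0]]
[[9,16],[29,0],[46,16],[47,0]]
[[5,10],[9,16],[29,0],[46,16],[47,0]]
[[5,10],[9,16],[29,7],[45,0],[46,16],[47,0]]
[[5,10],[9,16],[29,7],[45,0],[46,16],[47,0]]
[[5,10],[9,16],[29,7],[45,0],[46,16],[47,0]]
[[5,10],[9,16],[29,7],[45,0],[46,16],[47,7],[48,0]]
[[5,10],[9,16],[12,20],[20,16],[29,7],[45,0],[46,16],[47,7],[48,0]]
[[5,10],[9,16],[12,20],[20,16],[29,7],[45,0],[46,16],[47,7],[48,0]]
[[5,10],[9,16],[12,20],[20,16],[29,7],[45,0],[46,16],[47,7],[48,0]]
[[5,10],[9,16],[12,20],[20,16],[29,7],[42,9],[44,7],[45,0],[46,16],[47,7],[48,0]]
[[5,10],[9,16],[12,20],[20,16],[29,7],[42,9],[44,7],[45,0],[46,16],[47,7],[48,0]]
[[5,10],[9,16],[12,20],[20,16],[29,7],[42,9],[44,7],[45,0],[46,16],[47,7],[48,0]]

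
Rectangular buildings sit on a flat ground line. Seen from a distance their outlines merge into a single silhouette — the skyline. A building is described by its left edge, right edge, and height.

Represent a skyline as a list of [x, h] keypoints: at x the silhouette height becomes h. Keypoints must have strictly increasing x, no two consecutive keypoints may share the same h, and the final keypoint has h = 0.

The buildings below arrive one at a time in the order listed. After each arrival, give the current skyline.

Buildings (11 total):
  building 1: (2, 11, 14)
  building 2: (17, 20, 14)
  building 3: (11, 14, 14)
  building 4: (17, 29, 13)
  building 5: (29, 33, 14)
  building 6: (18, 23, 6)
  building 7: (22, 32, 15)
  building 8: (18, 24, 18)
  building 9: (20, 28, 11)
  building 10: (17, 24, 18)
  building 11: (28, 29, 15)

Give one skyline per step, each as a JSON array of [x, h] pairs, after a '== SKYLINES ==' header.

== SKYLINES ==
[[2,14],[11,0]]
[[2,14],[11,0],[17,14],[20,0]]
[[2,14],[14,0],[17,14],[20,0]]
[[2,14],[14,0],[17,14],[20,13],[29,0]]
[[2,14],[14,0],[17,14],[20,13],[29,14],[33,0]]
[[2,14],[14,0],[17,14],[20,13],[29,14],[33,0]]
[[2,14],[14,0],[17,14],[20,13],[22,15],[32,14],[33,0]]
[[2,14],[14,0],[17,14],[18,18],[24,15],[32,14],[33,0]]
[[2,14],[14,0],[17,14],[18,18],[24,15],[32,14],[33,0]]
[[2,14],[14,0],[17,18],[24,15],[32,14],[33,0]]
[[2,14],[14,0],[17,18],[24,15],[32,14],[33,0]]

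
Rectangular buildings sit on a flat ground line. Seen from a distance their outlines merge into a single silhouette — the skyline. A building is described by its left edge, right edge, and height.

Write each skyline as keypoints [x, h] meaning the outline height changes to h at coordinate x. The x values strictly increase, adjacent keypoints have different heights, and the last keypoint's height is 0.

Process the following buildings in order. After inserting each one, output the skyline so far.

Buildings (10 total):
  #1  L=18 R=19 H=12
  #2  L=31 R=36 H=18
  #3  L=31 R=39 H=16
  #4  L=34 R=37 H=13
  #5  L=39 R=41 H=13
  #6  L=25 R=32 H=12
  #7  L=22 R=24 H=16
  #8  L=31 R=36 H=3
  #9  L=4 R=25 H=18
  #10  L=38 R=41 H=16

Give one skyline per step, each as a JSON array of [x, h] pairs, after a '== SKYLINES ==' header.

== SKYLINES ==
[[18,12],[19,0]]
[[18,12],[19,0],[31,18],[36,0]]
[[18,12],[19,0],[31,18],[36,16],[39,0]]
[[18,12],[19,0],[31,18],[36,16],[39,0]]
[[18,12],[19,0],[31,18],[36,16],[39,13],[41,0]]
[[18,12],[19,0],[25,12],[31,18],[36,16],[39,13],[41,0]]
[[18,12],[19,0],[22,16],[24,0],[25,12],[31,18],[36,16],[39,13],[41,0]]
[[18,12],[19,0],[22,16],[24,0],[25,12],[31,18],[36,16],[39,13],[41,0]]
[[4,18],[25,12],[31,18],[36,16],[39,13],[41,0]]
[[4,18],[25,12],[31,18],[36,16],[41,0]]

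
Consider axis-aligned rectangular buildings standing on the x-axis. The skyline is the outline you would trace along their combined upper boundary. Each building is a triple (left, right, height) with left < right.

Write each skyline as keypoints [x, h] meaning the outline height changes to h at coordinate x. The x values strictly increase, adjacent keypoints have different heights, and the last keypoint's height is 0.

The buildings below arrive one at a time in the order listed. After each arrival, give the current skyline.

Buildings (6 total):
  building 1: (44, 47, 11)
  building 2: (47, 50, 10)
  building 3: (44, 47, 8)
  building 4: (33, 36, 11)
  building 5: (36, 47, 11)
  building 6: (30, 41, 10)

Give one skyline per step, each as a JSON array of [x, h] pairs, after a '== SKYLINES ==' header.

== SKYLINES ==
[[44,11],[47,0]]
[[44,11],[47,10],[50,0]]
[[44,11],[47,10],[50,0]]
[[33,11],[36,0],[44,11],[47,10],[50,0]]
[[33,11],[47,10],[50,0]]
[[30,10],[33,11],[47,10],[50,0]]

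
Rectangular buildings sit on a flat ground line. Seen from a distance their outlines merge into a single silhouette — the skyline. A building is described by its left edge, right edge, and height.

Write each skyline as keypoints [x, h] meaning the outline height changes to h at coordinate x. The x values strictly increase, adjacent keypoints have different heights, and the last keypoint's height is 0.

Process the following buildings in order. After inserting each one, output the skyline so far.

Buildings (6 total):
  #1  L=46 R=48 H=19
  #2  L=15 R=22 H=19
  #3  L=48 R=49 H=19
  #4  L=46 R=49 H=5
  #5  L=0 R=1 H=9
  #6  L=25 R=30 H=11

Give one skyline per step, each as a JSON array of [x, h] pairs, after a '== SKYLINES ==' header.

== SKYLINES ==
[[46,19],[48,0]]
[[15,19],[22,0],[46,19],[48,0]]
[[15,19],[22,0],[46,19],[49,0]]
[[15,19],[22,0],[46,19],[49,0]]
[[0,9],[1,0],[15,19],[22,0],[46,19],[49,0]]
[[0,9],[1,0],[15,19],[22,0],[25,11],[30,0],[46,19],[49,0]]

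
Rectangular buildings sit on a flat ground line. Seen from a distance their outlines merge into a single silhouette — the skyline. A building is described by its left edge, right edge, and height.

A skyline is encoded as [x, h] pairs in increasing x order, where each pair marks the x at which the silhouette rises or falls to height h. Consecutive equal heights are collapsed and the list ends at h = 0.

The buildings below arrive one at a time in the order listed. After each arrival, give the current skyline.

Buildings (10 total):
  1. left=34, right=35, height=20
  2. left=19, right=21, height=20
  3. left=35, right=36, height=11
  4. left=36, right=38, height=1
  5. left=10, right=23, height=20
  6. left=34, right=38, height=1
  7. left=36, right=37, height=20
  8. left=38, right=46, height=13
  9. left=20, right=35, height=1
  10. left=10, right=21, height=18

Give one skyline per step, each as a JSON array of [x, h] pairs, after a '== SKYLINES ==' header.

== SKYLINES ==
[[34,20],[35,0]]
[[19,20],[21,0],[34,20],[35,0]]
[[19,20],[21,0],[34,20],[35,11],[36,0]]
[[19,20],[21,0],[34,20],[35,11],[36,1],[38,0]]
[[10,20],[23,0],[34,20],[35,11],[36,1],[38,0]]
[[10,20],[23,0],[34,20],[35,11],[36,1],[38,0]]
[[10,20],[23,0],[34,20],[35,11],[36,20],[37,1],[38,0]]
[[10,20],[23,0],[34,20],[35,11],[36,20],[37,1],[38,13],[46,0]]
[[10,20],[23,1],[34,20],[35,11],[36,20],[37,1],[38,13],[46,0]]
[[10,20],[23,1],[34,20],[35,11],[36,20],[37,1],[38,13],[46,0]]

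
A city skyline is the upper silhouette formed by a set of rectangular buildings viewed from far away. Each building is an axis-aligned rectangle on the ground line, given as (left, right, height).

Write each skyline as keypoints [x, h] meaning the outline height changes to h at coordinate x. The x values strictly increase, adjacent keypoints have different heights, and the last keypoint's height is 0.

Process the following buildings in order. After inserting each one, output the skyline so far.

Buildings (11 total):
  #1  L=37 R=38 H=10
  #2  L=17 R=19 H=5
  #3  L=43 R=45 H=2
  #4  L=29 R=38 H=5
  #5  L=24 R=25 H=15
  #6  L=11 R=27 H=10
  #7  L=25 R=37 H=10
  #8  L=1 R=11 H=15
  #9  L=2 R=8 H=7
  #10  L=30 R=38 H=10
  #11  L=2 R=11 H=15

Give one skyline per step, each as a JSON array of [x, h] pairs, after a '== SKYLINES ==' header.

== SKYLINES ==
[[37,10],[38,0]]
[[17,5],[19,0],[37,10],[38,0]]
[[17,5],[19,0],[37,10],[38,0],[43,2],[45,0]]
[[17,5],[19,0],[29,5],[37,10],[38,0],[43,2],[45,0]]
[[17,5],[19,0],[24,15],[25,0],[29,5],[37,10],[38,0],[43,2],[45,0]]
[[11,10],[24,15],[25,10],[27,0],[29,5],[37,10],[38,0],[43,2],[45,0]]
[[11,10],[24,15],[25,10],[38,0],[43,2],[45,0]]
[[1,15],[11,10],[24,15],[25,10],[38,0],[43,2],[45,0]]
[[1,15],[11,10],[24,15],[25,10],[38,0],[43,2],[45,0]]
[[1,15],[11,10],[24,15],[25,10],[38,0],[43,2],[45,0]]
[[1,15],[11,10],[24,15],[25,10],[38,0],[43,2],[45,0]]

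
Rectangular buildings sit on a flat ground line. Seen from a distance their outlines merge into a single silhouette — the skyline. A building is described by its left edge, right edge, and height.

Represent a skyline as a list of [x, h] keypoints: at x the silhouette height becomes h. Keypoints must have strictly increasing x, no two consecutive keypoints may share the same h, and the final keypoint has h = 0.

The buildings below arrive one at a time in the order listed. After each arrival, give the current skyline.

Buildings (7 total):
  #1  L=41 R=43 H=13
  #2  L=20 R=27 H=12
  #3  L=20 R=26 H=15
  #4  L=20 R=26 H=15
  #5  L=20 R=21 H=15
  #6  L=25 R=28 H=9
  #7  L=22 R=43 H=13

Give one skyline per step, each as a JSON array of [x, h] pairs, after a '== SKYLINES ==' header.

== SKYLINES ==
[[41,13],[43,0]]
[[20,12],[27,0],[41,13],[43,0]]
[[20,15],[26,12],[27,0],[41,13],[43,0]]
[[20,15],[26,12],[27,0],[41,13],[43,0]]
[[20,15],[26,12],[27,0],[41,13],[43,0]]
[[20,15],[26,12],[27,9],[28,0],[41,13],[43,0]]
[[20,15],[26,13],[43,0]]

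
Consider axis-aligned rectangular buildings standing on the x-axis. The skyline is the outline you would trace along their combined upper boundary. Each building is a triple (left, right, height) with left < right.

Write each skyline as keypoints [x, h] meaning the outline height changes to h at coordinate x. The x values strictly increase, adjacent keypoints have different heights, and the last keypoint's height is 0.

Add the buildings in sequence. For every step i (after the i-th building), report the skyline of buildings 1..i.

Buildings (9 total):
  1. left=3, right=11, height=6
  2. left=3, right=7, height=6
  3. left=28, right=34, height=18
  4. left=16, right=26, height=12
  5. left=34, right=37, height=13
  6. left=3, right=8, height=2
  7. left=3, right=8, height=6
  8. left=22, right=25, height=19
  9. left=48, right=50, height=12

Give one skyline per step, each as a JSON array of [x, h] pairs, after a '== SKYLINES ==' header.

== SKYLINES ==
[[3,6],[11,0]]
[[3,6],[11,0]]
[[3,6],[11,0],[28,18],[34,0]]
[[3,6],[11,0],[16,12],[26,0],[28,18],[34,0]]
[[3,6],[11,0],[16,12],[26,0],[28,18],[34,13],[37,0]]
[[3,6],[11,0],[16,12],[26,0],[28,18],[34,13],[37,0]]
[[3,6],[11,0],[16,12],[26,0],[28,18],[34,13],[37,0]]
[[3,6],[11,0],[16,12],[22,19],[25,12],[26,0],[28,18],[34,13],[37,0]]
[[3,6],[11,0],[16,12],[22,19],[25,12],[26,0],[28,18],[34,13],[37,0],[48,12],[50,0]]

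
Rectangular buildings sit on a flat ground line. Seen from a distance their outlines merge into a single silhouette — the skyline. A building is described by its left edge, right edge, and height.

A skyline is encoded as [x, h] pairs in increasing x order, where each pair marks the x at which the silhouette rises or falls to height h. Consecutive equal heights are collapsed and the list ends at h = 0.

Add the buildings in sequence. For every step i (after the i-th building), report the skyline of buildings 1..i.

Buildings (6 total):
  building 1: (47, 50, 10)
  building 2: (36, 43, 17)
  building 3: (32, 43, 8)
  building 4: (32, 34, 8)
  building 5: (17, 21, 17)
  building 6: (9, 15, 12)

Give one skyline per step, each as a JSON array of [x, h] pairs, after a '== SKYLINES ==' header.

== SKYLINES ==
[[47,10],[50,0]]
[[36,17],[43,0],[47,10],[50,0]]
[[32,8],[36,17],[43,0],[47,10],[50,0]]
[[32,8],[36,17],[43,0],[47,10],[50,0]]
[[17,17],[21,0],[32,8],[36,17],[43,0],[47,10],[50,0]]
[[9,12],[15,0],[17,17],[21,0],[32,8],[36,17],[43,0],[47,10],[50,0]]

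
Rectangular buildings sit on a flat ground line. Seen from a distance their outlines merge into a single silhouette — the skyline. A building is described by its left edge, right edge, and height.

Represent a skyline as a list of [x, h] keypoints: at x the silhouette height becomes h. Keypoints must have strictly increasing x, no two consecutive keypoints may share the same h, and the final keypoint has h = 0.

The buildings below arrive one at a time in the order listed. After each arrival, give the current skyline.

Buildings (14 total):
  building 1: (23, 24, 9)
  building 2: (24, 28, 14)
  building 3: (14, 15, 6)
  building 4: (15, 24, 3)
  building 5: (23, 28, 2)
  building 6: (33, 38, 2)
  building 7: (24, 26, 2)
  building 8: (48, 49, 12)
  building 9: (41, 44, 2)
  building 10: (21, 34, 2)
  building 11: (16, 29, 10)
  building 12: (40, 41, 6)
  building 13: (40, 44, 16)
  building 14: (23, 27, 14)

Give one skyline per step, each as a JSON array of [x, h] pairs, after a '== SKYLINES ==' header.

== SKYLINES ==
[[23,9],[24,0]]
[[23,9],[24,14],[28,0]]
[[14,6],[15,0],[23,9],[24,14],[28,0]]
[[14,6],[15,3],[23,9],[24,14],[28,0]]
[[14,6],[15,3],[23,9],[24,14],[28,0]]
[[14,6],[15,3],[23,9],[24,14],[28,0],[33,2],[38,0]]
[[14,6],[15,3],[23,9],[24,14],[28,0],[33,2],[38,0]]
[[14,6],[15,3],[23,9],[24,14],[28,0],[33,2],[38,0],[48,12],[49,0]]
[[14,6],[15,3],[23,9],[24,14],[28,0],[33,2],[38,0],[41,2],[44,0],[48,12],[49,0]]
[[14,6],[15,3],[23,9],[24,14],[28,2],[38,0],[41,2],[44,0],[48,12],[49,0]]
[[14,6],[15,3],[16,10],[24,14],[28,10],[29,2],[38,0],[41,2],[44,0],[48,12],[49,0]]
[[14,6],[15,3],[16,10],[24,14],[28,10],[29,2],[38,0],[40,6],[41,2],[44,0],[48,12],[49,0]]
[[14,6],[15,3],[16,10],[24,14],[28,10],[29,2],[38,0],[40,16],[44,0],[48,12],[49,0]]
[[14,6],[15,3],[16,10],[23,14],[28,10],[29,2],[38,0],[40,16],[44,0],[48,12],[49,0]]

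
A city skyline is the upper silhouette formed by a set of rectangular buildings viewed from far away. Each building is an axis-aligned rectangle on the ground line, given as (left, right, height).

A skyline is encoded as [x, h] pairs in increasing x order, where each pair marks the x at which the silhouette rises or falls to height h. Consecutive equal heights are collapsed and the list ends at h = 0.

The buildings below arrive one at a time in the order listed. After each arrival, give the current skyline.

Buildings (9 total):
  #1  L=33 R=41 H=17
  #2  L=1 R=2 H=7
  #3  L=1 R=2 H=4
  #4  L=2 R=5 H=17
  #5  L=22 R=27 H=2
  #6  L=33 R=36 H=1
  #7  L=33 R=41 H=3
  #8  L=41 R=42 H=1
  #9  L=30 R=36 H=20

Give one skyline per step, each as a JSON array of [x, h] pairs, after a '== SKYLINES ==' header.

== SKYLINES ==
[[33,17],[41,0]]
[[1,7],[2,0],[33,17],[41,0]]
[[1,7],[2,0],[33,17],[41,0]]
[[1,7],[2,17],[5,0],[33,17],[41,0]]
[[1,7],[2,17],[5,0],[22,2],[27,0],[33,17],[41,0]]
[[1,7],[2,17],[5,0],[22,2],[27,0],[33,17],[41,0]]
[[1,7],[2,17],[5,0],[22,2],[27,0],[33,17],[41,0]]
[[1,7],[2,17],[5,0],[22,2],[27,0],[33,17],[41,1],[42,0]]
[[1,7],[2,17],[5,0],[22,2],[27,0],[30,20],[36,17],[41,1],[42,0]]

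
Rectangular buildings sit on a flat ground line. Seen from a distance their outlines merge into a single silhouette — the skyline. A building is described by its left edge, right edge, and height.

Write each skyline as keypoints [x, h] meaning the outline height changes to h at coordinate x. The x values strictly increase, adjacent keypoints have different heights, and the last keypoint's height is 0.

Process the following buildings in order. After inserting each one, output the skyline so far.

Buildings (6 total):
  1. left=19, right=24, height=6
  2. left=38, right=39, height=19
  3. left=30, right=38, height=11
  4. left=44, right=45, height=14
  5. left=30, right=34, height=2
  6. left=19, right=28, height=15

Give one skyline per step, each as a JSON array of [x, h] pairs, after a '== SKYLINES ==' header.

== SKYLINES ==
[[19,6],[24,0]]
[[19,6],[24,0],[38,19],[39,0]]
[[19,6],[24,0],[30,11],[38,19],[39,0]]
[[19,6],[24,0],[30,11],[38,19],[39,0],[44,14],[45,0]]
[[19,6],[24,0],[30,11],[38,19],[39,0],[44,14],[45,0]]
[[19,15],[28,0],[30,11],[38,19],[39,0],[44,14],[45,0]]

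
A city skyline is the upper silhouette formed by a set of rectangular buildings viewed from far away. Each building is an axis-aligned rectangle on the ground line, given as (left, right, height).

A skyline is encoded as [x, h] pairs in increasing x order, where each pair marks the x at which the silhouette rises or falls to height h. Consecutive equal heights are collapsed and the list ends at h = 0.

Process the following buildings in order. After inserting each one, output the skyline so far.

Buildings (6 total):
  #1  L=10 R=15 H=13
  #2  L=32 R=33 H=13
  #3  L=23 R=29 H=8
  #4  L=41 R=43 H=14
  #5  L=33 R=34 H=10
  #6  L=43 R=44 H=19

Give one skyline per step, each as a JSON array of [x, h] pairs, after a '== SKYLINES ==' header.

== SKYLINES ==
[[10,13],[15,0]]
[[10,13],[15,0],[32,13],[33,0]]
[[10,13],[15,0],[23,8],[29,0],[32,13],[33,0]]
[[10,13],[15,0],[23,8],[29,0],[32,13],[33,0],[41,14],[43,0]]
[[10,13],[15,0],[23,8],[29,0],[32,13],[33,10],[34,0],[41,14],[43,0]]
[[10,13],[15,0],[23,8],[29,0],[32,13],[33,10],[34,0],[41,14],[43,19],[44,0]]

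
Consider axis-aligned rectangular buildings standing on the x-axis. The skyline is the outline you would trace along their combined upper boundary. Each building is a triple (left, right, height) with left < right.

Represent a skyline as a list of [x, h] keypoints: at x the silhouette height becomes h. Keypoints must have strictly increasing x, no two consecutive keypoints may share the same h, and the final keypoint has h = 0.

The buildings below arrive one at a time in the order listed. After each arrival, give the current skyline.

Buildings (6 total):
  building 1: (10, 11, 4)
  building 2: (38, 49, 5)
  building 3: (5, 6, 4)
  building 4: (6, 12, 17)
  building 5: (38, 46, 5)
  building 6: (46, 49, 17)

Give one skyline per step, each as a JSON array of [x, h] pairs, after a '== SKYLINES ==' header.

== SKYLINES ==
[[10,4],[11,0]]
[[10,4],[11,0],[38,5],[49,0]]
[[5,4],[6,0],[10,4],[11,0],[38,5],[49,0]]
[[5,4],[6,17],[12,0],[38,5],[49,0]]
[[5,4],[6,17],[12,0],[38,5],[49,0]]
[[5,4],[6,17],[12,0],[38,5],[46,17],[49,0]]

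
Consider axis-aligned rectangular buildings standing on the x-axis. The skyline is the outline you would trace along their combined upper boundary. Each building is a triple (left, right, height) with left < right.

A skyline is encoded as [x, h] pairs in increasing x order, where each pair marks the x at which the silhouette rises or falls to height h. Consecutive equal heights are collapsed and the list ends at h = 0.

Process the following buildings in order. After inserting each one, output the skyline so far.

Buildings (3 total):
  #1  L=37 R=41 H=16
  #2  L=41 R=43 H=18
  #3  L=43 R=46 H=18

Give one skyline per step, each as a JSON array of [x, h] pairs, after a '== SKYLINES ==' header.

== SKYLINES ==
[[37,16],[41,0]]
[[37,16],[41,18],[43,0]]
[[37,16],[41,18],[46,0]]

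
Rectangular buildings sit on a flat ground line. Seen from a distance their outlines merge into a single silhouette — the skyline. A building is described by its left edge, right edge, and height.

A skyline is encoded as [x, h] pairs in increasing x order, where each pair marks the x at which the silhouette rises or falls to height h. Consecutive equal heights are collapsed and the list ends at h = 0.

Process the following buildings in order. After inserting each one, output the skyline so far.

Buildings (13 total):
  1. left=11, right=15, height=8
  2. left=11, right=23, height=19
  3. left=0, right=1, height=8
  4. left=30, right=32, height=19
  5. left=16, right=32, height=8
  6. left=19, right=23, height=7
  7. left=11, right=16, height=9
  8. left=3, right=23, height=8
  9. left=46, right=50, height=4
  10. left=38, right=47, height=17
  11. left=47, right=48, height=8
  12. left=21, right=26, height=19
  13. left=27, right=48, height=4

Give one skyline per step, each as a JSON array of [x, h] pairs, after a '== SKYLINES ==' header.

== SKYLINES ==
[[11,8],[15,0]]
[[11,19],[23,0]]
[[0,8],[1,0],[11,19],[23,0]]
[[0,8],[1,0],[11,19],[23,0],[30,19],[32,0]]
[[0,8],[1,0],[11,19],[23,8],[30,19],[32,0]]
[[0,8],[1,0],[11,19],[23,8],[30,19],[32,0]]
[[0,8],[1,0],[11,19],[23,8],[30,19],[32,0]]
[[0,8],[1,0],[3,8],[11,19],[23,8],[30,19],[32,0]]
[[0,8],[1,0],[3,8],[11,19],[23,8],[30,19],[32,0],[46,4],[50,0]]
[[0,8],[1,0],[3,8],[11,19],[23,8],[30,19],[32,0],[38,17],[47,4],[50,0]]
[[0,8],[1,0],[3,8],[11,19],[23,8],[30,19],[32,0],[38,17],[47,8],[48,4],[50,0]]
[[0,8],[1,0],[3,8],[11,19],[26,8],[30,19],[32,0],[38,17],[47,8],[48,4],[50,0]]
[[0,8],[1,0],[3,8],[11,19],[26,8],[30,19],[32,4],[38,17],[47,8],[48,4],[50,0]]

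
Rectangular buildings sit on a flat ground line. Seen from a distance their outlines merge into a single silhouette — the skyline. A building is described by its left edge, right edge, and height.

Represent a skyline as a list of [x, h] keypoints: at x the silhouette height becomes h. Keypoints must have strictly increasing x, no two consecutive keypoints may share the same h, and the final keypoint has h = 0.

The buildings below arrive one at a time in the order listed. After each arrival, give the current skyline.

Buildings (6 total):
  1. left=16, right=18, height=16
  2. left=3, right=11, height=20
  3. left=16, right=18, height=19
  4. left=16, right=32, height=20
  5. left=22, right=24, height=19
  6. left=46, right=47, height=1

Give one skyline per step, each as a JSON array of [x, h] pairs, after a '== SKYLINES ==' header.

== SKYLINES ==
[[16,16],[18,0]]
[[3,20],[11,0],[16,16],[18,0]]
[[3,20],[11,0],[16,19],[18,0]]
[[3,20],[11,0],[16,20],[32,0]]
[[3,20],[11,0],[16,20],[32,0]]
[[3,20],[11,0],[16,20],[32,0],[46,1],[47,0]]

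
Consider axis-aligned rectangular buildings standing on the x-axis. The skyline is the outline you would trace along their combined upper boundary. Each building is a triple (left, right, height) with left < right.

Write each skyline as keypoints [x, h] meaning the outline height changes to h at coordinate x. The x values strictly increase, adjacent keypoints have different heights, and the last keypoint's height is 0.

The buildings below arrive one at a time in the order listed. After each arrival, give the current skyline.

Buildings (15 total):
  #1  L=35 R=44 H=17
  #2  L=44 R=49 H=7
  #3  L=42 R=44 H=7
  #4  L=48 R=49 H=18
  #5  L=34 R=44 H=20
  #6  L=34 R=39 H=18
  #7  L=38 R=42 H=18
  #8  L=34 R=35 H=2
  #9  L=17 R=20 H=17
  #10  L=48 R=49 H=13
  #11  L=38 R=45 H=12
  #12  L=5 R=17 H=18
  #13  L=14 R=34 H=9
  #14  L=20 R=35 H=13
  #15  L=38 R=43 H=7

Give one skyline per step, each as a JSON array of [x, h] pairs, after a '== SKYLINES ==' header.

== SKYLINES ==
[[35,17],[44,0]]
[[35,17],[44,7],[49,0]]
[[35,17],[44,7],[49,0]]
[[35,17],[44,7],[48,18],[49,0]]
[[34,20],[44,7],[48,18],[49,0]]
[[34,20],[44,7],[48,18],[49,0]]
[[34,20],[44,7],[48,18],[49,0]]
[[34,20],[44,7],[48,18],[49,0]]
[[17,17],[20,0],[34,20],[44,7],[48,18],[49,0]]
[[17,17],[20,0],[34,20],[44,7],[48,18],[49,0]]
[[17,17],[20,0],[34,20],[44,12],[45,7],[48,18],[49,0]]
[[5,18],[17,17],[20,0],[34,20],[44,12],[45,7],[48,18],[49,0]]
[[5,18],[17,17],[20,9],[34,20],[44,12],[45,7],[48,18],[49,0]]
[[5,18],[17,17],[20,13],[34,20],[44,12],[45,7],[48,18],[49,0]]
[[5,18],[17,17],[20,13],[34,20],[44,12],[45,7],[48,18],[49,0]]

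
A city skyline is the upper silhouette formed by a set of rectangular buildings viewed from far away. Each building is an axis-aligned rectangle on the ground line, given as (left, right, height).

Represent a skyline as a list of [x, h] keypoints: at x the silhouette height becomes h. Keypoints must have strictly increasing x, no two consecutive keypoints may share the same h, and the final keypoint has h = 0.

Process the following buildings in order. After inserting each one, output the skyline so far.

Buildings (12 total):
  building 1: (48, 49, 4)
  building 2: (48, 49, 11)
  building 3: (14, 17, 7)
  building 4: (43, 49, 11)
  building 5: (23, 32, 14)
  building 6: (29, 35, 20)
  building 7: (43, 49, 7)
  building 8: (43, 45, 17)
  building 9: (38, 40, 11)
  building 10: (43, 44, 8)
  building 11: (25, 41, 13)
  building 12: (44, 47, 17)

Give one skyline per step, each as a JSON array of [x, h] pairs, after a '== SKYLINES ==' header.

== SKYLINES ==
[[48,4],[49,0]]
[[48,11],[49,0]]
[[14,7],[17,0],[48,11],[49,0]]
[[14,7],[17,0],[43,11],[49,0]]
[[14,7],[17,0],[23,14],[32,0],[43,11],[49,0]]
[[14,7],[17,0],[23,14],[29,20],[35,0],[43,11],[49,0]]
[[14,7],[17,0],[23,14],[29,20],[35,0],[43,11],[49,0]]
[[14,7],[17,0],[23,14],[29,20],[35,0],[43,17],[45,11],[49,0]]
[[14,7],[17,0],[23,14],[29,20],[35,0],[38,11],[40,0],[43,17],[45,11],[49,0]]
[[14,7],[17,0],[23,14],[29,20],[35,0],[38,11],[40,0],[43,17],[45,11],[49,0]]
[[14,7],[17,0],[23,14],[29,20],[35,13],[41,0],[43,17],[45,11],[49,0]]
[[14,7],[17,0],[23,14],[29,20],[35,13],[41,0],[43,17],[47,11],[49,0]]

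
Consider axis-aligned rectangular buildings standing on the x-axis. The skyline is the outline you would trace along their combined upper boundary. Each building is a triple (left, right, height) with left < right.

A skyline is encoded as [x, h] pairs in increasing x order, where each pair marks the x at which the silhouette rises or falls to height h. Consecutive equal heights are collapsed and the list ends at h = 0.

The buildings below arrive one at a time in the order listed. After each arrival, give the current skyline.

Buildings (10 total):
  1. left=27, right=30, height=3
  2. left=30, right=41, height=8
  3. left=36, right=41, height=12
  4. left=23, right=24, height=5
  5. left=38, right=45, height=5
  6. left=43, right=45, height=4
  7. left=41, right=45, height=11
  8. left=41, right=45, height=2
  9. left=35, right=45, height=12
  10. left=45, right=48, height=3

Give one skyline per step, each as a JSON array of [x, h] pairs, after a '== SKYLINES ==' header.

== SKYLINES ==
[[27,3],[30,0]]
[[27,3],[30,8],[41,0]]
[[27,3],[30,8],[36,12],[41,0]]
[[23,5],[24,0],[27,3],[30,8],[36,12],[41,0]]
[[23,5],[24,0],[27,3],[30,8],[36,12],[41,5],[45,0]]
[[23,5],[24,0],[27,3],[30,8],[36,12],[41,5],[45,0]]
[[23,5],[24,0],[27,3],[30,8],[36,12],[41,11],[45,0]]
[[23,5],[24,0],[27,3],[30,8],[36,12],[41,11],[45,0]]
[[23,5],[24,0],[27,3],[30,8],[35,12],[45,0]]
[[23,5],[24,0],[27,3],[30,8],[35,12],[45,3],[48,0]]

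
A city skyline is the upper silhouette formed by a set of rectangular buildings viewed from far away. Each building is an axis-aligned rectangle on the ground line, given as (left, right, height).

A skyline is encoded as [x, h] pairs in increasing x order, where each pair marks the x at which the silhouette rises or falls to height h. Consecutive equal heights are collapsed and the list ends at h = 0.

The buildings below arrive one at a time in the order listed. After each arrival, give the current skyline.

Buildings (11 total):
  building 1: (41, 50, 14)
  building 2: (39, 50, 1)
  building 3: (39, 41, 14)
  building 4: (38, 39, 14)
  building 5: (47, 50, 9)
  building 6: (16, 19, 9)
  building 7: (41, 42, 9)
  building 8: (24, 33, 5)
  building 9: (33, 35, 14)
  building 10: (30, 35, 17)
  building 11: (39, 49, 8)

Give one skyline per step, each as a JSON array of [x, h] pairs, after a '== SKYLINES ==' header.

== SKYLINES ==
[[41,14],[50,0]]
[[39,1],[41,14],[50,0]]
[[39,14],[50,0]]
[[38,14],[50,0]]
[[38,14],[50,0]]
[[16,9],[19,0],[38,14],[50,0]]
[[16,9],[19,0],[38,14],[50,0]]
[[16,9],[19,0],[24,5],[33,0],[38,14],[50,0]]
[[16,9],[19,0],[24,5],[33,14],[35,0],[38,14],[50,0]]
[[16,9],[19,0],[24,5],[30,17],[35,0],[38,14],[50,0]]
[[16,9],[19,0],[24,5],[30,17],[35,0],[38,14],[50,0]]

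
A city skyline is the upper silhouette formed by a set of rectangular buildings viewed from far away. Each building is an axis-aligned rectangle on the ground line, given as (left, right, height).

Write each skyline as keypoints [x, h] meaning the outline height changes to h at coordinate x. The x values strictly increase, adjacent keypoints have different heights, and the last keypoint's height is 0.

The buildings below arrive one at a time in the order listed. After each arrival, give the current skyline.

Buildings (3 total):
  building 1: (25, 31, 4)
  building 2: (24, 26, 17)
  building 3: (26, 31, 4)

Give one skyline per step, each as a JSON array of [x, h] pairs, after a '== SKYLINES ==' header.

== SKYLINES ==
[[25,4],[31,0]]
[[24,17],[26,4],[31,0]]
[[24,17],[26,4],[31,0]]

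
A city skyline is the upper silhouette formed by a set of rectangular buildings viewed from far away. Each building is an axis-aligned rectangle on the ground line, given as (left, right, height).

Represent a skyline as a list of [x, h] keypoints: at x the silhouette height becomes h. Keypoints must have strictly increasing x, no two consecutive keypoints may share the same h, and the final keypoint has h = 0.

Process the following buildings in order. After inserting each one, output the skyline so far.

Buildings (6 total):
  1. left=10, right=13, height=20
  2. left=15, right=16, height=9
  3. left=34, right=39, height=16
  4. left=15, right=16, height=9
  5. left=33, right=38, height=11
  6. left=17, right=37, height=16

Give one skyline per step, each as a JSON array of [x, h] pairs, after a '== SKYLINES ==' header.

== SKYLINES ==
[[10,20],[13,0]]
[[10,20],[13,0],[15,9],[16,0]]
[[10,20],[13,0],[15,9],[16,0],[34,16],[39,0]]
[[10,20],[13,0],[15,9],[16,0],[34,16],[39,0]]
[[10,20],[13,0],[15,9],[16,0],[33,11],[34,16],[39,0]]
[[10,20],[13,0],[15,9],[16,0],[17,16],[39,0]]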